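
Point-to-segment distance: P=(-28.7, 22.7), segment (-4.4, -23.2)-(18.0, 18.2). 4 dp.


Project P onto AB: t = 0.612 (clamped to [0,1])
Closest point on segment: (9.308, 2.1353)
Distance: 43.2147

43.2147


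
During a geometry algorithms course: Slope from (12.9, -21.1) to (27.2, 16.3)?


slope = (y2-y1)/(x2-x1) = (16.3-(-21.1))/(27.2-12.9) = 37.4/14.3 = 2.6154

2.6154


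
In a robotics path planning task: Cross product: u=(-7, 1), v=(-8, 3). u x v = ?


u x v = u_x*v_y - u_y*v_x = (-7)*3 - 1*(-8)
= (-21) - (-8) = -13

-13


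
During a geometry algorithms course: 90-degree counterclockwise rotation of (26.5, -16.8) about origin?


90° CCW: (x,y) -> (-y, x)
(26.5,-16.8) -> (16.8, 26.5)

(16.8, 26.5)


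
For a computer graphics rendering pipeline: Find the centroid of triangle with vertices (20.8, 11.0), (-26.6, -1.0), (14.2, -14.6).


Centroid = ((x_A+x_B+x_C)/3, (y_A+y_B+y_C)/3)
= ((20.8+(-26.6)+14.2)/3, (11+(-1)+(-14.6))/3)
= (2.8, -1.5333)

(2.8, -1.5333)


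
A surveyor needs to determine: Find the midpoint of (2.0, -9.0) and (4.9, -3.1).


M = ((2+4.9)/2, ((-9)+(-3.1))/2)
= (3.45, -6.05)

(3.45, -6.05)


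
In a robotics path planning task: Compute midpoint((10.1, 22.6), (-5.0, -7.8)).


M = ((10.1+(-5))/2, (22.6+(-7.8))/2)
= (2.55, 7.4)

(2.55, 7.4)


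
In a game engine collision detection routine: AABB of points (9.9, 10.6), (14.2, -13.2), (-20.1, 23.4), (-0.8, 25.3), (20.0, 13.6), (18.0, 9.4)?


x range: [-20.1, 20]
y range: [-13.2, 25.3]
Bounding box: (-20.1,-13.2) to (20,25.3)

(-20.1,-13.2) to (20,25.3)


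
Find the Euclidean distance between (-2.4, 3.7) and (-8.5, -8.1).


dx=-6.1, dy=-11.8
d^2 = (-6.1)^2 + (-11.8)^2 = 176.45
d = sqrt(176.45) = 13.2834

13.2834


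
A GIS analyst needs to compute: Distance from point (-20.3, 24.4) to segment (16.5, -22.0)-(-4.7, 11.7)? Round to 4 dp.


Project P onto AB: t = 1 (clamped to [0,1])
Closest point on segment: (-4.7, 11.7)
Distance: 20.1159

20.1159


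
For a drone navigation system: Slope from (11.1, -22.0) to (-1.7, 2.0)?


slope = (y2-y1)/(x2-x1) = (2-(-22))/((-1.7)-11.1) = 24/(-12.8) = -1.875

-1.875


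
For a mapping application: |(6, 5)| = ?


|u| = sqrt(6^2 + 5^2) = sqrt(61) = 7.8102

7.8102


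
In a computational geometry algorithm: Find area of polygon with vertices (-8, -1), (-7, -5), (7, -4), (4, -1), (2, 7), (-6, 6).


Shoelace sum: ((-8)*(-5) - (-7)*(-1)) + ((-7)*(-4) - 7*(-5)) + (7*(-1) - 4*(-4)) + (4*7 - 2*(-1)) + (2*6 - (-6)*7) + ((-6)*(-1) - (-8)*6)
= 243
Area = |243|/2 = 121.5

121.5


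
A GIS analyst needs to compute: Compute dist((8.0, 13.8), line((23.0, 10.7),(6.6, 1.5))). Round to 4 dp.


|cross product| = 188.84
|line direction| = sqrt(353.6) = 18.8043
Distance = 188.84/sqrt(353.6) = 10.0424

10.0424


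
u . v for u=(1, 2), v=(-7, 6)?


u . v = u_x*v_x + u_y*v_y = 1*(-7) + 2*6
= (-7) + 12 = 5

5


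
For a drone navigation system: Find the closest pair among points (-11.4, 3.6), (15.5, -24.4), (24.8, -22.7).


d(P0,P1) = 38.828, d(P0,P2) = 44.7452, d(P1,P2) = 9.4541
Closest: P1 and P2

Closest pair: (15.5, -24.4) and (24.8, -22.7), distance = 9.4541


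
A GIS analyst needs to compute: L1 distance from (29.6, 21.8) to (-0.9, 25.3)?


|29.6-(-0.9)| + |21.8-25.3| = 30.5 + 3.5 = 34

34


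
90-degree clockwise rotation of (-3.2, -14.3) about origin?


90° CW: (x,y) -> (y, -x)
(-3.2,-14.3) -> (-14.3, 3.2)

(-14.3, 3.2)


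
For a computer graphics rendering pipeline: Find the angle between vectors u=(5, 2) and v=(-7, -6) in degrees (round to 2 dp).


u.v = -47, |u| = sqrt(29) = 5.3852, |v| = sqrt(85) = 9.2195
cos(theta) = u.v/(|u||v|) = -47/sqrt(2465) = -0.94665
theta = acos(-0.94665) = 161.2 degrees

161.2 degrees


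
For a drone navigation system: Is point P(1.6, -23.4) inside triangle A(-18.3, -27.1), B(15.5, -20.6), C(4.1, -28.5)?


Cross products: AB x AP = -4.29, BC x BP = -77.89, CA x CP = -110.74
All same sign? yes

Yes, inside


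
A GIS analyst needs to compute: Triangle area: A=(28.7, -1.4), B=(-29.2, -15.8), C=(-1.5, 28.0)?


Area = |x_A(y_B-y_C) + x_B(y_C-y_A) + x_C(y_A-y_B)|/2
= |(-1257.06) + (-858.48) + (-21.6)|/2
= 2137.14/2 = 1068.57

1068.57


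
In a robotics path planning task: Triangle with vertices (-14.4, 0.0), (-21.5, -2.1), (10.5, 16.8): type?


Side lengths squared: AB^2=54.82, BC^2=1381.21, CA^2=902.25
Sorted: [54.82, 902.25, 1381.21]
By sides: Scalene, By angles: Obtuse

Scalene, Obtuse


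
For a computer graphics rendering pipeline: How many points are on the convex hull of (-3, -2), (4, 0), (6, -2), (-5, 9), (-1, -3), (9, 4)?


Convex hull vertices (CCW): (-5, 9), (-3, -2), (-1, -3), (6, -2), (9, 4)
Count = 5

5


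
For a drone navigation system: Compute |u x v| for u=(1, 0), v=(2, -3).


|u x v| = |1*(-3) - 0*2|
= |(-3) - 0| = 3

3


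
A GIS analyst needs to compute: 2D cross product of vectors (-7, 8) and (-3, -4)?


u x v = u_x*v_y - u_y*v_x = (-7)*(-4) - 8*(-3)
= 28 - (-24) = 52

52


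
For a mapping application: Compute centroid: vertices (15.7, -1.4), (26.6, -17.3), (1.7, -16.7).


Centroid = ((x_A+x_B+x_C)/3, (y_A+y_B+y_C)/3)
= ((15.7+26.6+1.7)/3, ((-1.4)+(-17.3)+(-16.7))/3)
= (14.6667, -11.8)

(14.6667, -11.8)


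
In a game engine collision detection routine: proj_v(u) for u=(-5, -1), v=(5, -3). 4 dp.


u.v = -22, |v| = sqrt(34) = 5.831
Scalar projection = u.v / |v| = -22 / sqrt(34) = -3.773

-3.773


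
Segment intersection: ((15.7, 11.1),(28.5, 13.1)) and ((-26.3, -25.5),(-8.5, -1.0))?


Cross products: d1=-377.52, d2=-655.52, d3=-384.48, d4=-106.48
d1*d2 < 0 and d3*d4 < 0? no

No, they don't intersect


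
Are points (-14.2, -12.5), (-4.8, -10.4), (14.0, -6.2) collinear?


Cross product: ((-4.8)-(-14.2))*((-6.2)-(-12.5)) - ((-10.4)-(-12.5))*(14-(-14.2))
= 0

Yes, collinear


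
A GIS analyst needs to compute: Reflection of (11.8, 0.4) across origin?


Reflection over origin: (x,y) -> (-x,-y)
(11.8, 0.4) -> (-11.8, -0.4)

(-11.8, -0.4)


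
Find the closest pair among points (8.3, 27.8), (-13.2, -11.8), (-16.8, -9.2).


d(P0,P1) = 45.0601, d(P0,P2) = 44.7103, d(P1,P2) = 4.4407
Closest: P1 and P2

Closest pair: (-13.2, -11.8) and (-16.8, -9.2), distance = 4.4407


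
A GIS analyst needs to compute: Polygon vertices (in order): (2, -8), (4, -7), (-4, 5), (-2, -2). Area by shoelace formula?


Shoelace sum: (2*(-7) - 4*(-8)) + (4*5 - (-4)*(-7)) + ((-4)*(-2) - (-2)*5) + ((-2)*(-8) - 2*(-2))
= 48
Area = |48|/2 = 24

24


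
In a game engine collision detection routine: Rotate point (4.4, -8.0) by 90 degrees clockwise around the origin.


90° CW: (x,y) -> (y, -x)
(4.4,-8) -> (-8, -4.4)

(-8, -4.4)


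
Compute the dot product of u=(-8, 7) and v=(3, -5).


u . v = u_x*v_x + u_y*v_y = (-8)*3 + 7*(-5)
= (-24) + (-35) = -59

-59


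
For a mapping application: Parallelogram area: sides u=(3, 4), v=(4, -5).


|u x v| = |3*(-5) - 4*4|
= |(-15) - 16| = 31

31


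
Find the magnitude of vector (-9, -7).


|u| = sqrt((-9)^2 + (-7)^2) = sqrt(130) = 11.4018

11.4018


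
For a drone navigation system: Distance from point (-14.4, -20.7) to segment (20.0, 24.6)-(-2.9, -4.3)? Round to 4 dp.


Project P onto AB: t = 1 (clamped to [0,1])
Closest point on segment: (-2.9, -4.3)
Distance: 20.0302

20.0302


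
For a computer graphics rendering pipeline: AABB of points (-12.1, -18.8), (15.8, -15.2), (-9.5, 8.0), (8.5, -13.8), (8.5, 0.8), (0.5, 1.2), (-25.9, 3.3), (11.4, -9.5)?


x range: [-25.9, 15.8]
y range: [-18.8, 8]
Bounding box: (-25.9,-18.8) to (15.8,8)

(-25.9,-18.8) to (15.8,8)


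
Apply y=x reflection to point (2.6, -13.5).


Reflection over y=x: (x,y) -> (y,x)
(2.6, -13.5) -> (-13.5, 2.6)

(-13.5, 2.6)


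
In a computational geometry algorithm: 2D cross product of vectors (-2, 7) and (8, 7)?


u x v = u_x*v_y - u_y*v_x = (-2)*7 - 7*8
= (-14) - 56 = -70

-70


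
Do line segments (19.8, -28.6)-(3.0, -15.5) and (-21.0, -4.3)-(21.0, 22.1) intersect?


Cross products: d1=-2097.72, d2=-1104, d3=126.24, d4=-867.48
d1*d2 < 0 and d3*d4 < 0? no

No, they don't intersect


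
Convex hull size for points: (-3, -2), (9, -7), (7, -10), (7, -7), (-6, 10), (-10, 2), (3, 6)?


Convex hull vertices (CCW): (-10, 2), (7, -10), (9, -7), (3, 6), (-6, 10)
Count = 5

5


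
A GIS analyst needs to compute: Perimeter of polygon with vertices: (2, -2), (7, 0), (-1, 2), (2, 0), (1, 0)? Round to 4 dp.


Sides: (2, -2)->(7, 0): sqrt(29) = 5.385165, (7, 0)->(-1, 2): sqrt(68) = 8.246211, (-1, 2)->(2, 0): sqrt(13) = 3.605551, (2, 0)->(1, 0): sqrt(1) = 1, (1, 0)->(2, -2): sqrt(5) = 2.236068
Sum = 20.472995
Perimeter = 20.473

20.473


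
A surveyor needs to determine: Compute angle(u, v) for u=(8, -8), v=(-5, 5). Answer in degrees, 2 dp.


u.v = -80, |u| = sqrt(128) = 11.3137, |v| = sqrt(50) = 7.0711
cos(theta) = u.v/(|u||v|) = -80/sqrt(6400) = -1
theta = acos(-1) = 180 degrees

180 degrees


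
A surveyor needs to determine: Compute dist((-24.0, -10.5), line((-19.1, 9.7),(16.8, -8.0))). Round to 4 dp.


|cross product| = 811.91
|line direction| = sqrt(1602.1) = 40.0262
Distance = 811.91/sqrt(1602.1) = 20.2844

20.2844


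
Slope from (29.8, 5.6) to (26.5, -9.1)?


slope = (y2-y1)/(x2-x1) = ((-9.1)-5.6)/(26.5-29.8) = (-14.7)/(-3.3) = 4.4545

4.4545


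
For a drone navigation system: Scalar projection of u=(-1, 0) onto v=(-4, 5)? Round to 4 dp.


u.v = 4, |v| = sqrt(41) = 6.4031
Scalar projection = u.v / |v| = 4 / sqrt(41) = 0.6247

0.6247


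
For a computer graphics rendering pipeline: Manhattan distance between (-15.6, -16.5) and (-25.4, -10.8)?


|(-15.6)-(-25.4)| + |(-16.5)-(-10.8)| = 9.8 + 5.7 = 15.5

15.5


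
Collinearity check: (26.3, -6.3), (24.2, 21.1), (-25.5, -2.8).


Cross product: (24.2-26.3)*((-2.8)-(-6.3)) - (21.1-(-6.3))*((-25.5)-26.3)
= 1411.97

No, not collinear


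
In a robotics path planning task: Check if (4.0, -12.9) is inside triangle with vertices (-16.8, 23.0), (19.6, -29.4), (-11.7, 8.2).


Cross products: AB x AP = -216.84, BC x BP = 70.11, CA x CP = -124.75
All same sign? no

No, outside


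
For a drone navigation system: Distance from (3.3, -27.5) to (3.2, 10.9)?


dx=-0.1, dy=38.4
d^2 = (-0.1)^2 + 38.4^2 = 1474.57
d = sqrt(1474.57) = 38.4001

38.4001


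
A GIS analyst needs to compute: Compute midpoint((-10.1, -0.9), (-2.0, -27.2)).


M = (((-10.1)+(-2))/2, ((-0.9)+(-27.2))/2)
= (-6.05, -14.05)

(-6.05, -14.05)


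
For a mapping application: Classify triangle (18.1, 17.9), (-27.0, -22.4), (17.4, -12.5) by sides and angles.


Side lengths squared: AB^2=3658.1, BC^2=2069.37, CA^2=924.65
Sorted: [924.65, 2069.37, 3658.1]
By sides: Scalene, By angles: Obtuse

Scalene, Obtuse


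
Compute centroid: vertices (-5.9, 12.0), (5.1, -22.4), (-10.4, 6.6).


Centroid = ((x_A+x_B+x_C)/3, (y_A+y_B+y_C)/3)
= (((-5.9)+5.1+(-10.4))/3, (12+(-22.4)+6.6)/3)
= (-3.7333, -1.2667)

(-3.7333, -1.2667)


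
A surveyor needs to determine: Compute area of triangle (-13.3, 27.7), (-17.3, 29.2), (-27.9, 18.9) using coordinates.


Area = |x_A(y_B-y_C) + x_B(y_C-y_A) + x_C(y_A-y_B)|/2
= |(-136.99) + 152.24 + 41.85|/2
= 57.1/2 = 28.55

28.55


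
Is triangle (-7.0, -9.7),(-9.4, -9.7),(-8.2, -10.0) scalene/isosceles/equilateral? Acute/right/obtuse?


Side lengths squared: AB^2=5.76, BC^2=1.53, CA^2=1.53
Sorted: [1.53, 1.53, 5.76]
By sides: Isosceles, By angles: Obtuse

Isosceles, Obtuse


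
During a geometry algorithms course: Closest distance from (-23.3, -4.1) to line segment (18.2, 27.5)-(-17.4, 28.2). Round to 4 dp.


Project P onto AB: t = 1 (clamped to [0,1])
Closest point on segment: (-17.4, 28.2)
Distance: 32.8344

32.8344


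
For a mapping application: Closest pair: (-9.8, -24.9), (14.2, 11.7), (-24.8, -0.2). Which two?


d(P0,P1) = 43.7671, d(P0,P2) = 28.8979, d(P1,P2) = 40.7751
Closest: P0 and P2

Closest pair: (-9.8, -24.9) and (-24.8, -0.2), distance = 28.8979


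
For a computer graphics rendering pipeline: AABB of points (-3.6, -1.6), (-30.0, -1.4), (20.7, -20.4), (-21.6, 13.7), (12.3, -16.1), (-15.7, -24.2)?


x range: [-30, 20.7]
y range: [-24.2, 13.7]
Bounding box: (-30,-24.2) to (20.7,13.7)

(-30,-24.2) to (20.7,13.7)


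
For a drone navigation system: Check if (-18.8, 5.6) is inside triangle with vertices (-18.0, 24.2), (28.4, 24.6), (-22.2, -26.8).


Cross products: AB x AP = -862.72, BC x BP = -1464.68, CA x CP = -37.32
All same sign? yes

Yes, inside


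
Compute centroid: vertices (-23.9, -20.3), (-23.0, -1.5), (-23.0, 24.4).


Centroid = ((x_A+x_B+x_C)/3, (y_A+y_B+y_C)/3)
= (((-23.9)+(-23)+(-23))/3, ((-20.3)+(-1.5)+24.4)/3)
= (-23.3, 0.8667)

(-23.3, 0.8667)


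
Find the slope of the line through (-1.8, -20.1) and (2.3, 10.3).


slope = (y2-y1)/(x2-x1) = (10.3-(-20.1))/(2.3-(-1.8)) = 30.4/4.1 = 7.4146

7.4146


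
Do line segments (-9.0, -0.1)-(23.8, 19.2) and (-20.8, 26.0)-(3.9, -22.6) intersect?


Cross products: d1=-71.19, d2=1999.6, d3=1083.82, d4=-986.97
d1*d2 < 0 and d3*d4 < 0? yes

Yes, they intersect


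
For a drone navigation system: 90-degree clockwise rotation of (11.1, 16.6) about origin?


90° CW: (x,y) -> (y, -x)
(11.1,16.6) -> (16.6, -11.1)

(16.6, -11.1)


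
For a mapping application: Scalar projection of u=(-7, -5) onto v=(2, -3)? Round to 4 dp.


u.v = 1, |v| = sqrt(13) = 3.6056
Scalar projection = u.v / |v| = 1 / sqrt(13) = 0.2774

0.2774


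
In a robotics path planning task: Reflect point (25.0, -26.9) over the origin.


Reflection over origin: (x,y) -> (-x,-y)
(25, -26.9) -> (-25, 26.9)

(-25, 26.9)


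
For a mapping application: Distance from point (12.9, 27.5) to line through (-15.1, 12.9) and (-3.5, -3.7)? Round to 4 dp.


|cross product| = 634.16
|line direction| = sqrt(410.12) = 20.2514
Distance = 634.16/sqrt(410.12) = 31.3143

31.3143


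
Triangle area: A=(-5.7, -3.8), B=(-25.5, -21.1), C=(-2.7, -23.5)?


Area = |x_A(y_B-y_C) + x_B(y_C-y_A) + x_C(y_A-y_B)|/2
= |(-13.68) + 502.35 + (-46.71)|/2
= 441.96/2 = 220.98

220.98


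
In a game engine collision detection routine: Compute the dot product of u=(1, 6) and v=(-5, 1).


u . v = u_x*v_x + u_y*v_y = 1*(-5) + 6*1
= (-5) + 6 = 1

1


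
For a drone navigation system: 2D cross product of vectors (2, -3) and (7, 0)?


u x v = u_x*v_y - u_y*v_x = 2*0 - (-3)*7
= 0 - (-21) = 21

21


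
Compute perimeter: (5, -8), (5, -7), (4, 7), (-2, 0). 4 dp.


Sides: (5, -8)->(5, -7): sqrt(1) = 1, (5, -7)->(4, 7): sqrt(197) = 14.035669, (4, 7)->(-2, 0): sqrt(85) = 9.219544, (-2, 0)->(5, -8): sqrt(113) = 10.630146
Sum = 34.885359
Perimeter = 34.8854

34.8854


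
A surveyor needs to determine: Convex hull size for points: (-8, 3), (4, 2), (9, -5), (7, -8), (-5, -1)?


Convex hull vertices (CCW): (-8, 3), (-5, -1), (7, -8), (9, -5), (4, 2)
Count = 5

5


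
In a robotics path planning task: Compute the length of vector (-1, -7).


|u| = sqrt((-1)^2 + (-7)^2) = sqrt(50) = 7.0711

7.0711


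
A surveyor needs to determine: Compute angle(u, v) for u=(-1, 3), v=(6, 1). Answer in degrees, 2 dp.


u.v = -3, |u| = sqrt(10) = 3.1623, |v| = sqrt(37) = 6.0828
cos(theta) = u.v/(|u||v|) = -3/sqrt(370) = -0.155963
theta = acos(-0.155963) = 98.97 degrees

98.97 degrees


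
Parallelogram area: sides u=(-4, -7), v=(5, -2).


|u x v| = |(-4)*(-2) - (-7)*5|
= |8 - (-35)| = 43

43


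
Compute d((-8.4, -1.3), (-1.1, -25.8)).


dx=7.3, dy=-24.5
d^2 = 7.3^2 + (-24.5)^2 = 653.54
d = sqrt(653.54) = 25.5644

25.5644


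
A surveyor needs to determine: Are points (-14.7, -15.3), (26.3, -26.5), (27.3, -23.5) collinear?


Cross product: (26.3-(-14.7))*((-23.5)-(-15.3)) - ((-26.5)-(-15.3))*(27.3-(-14.7))
= 134.2

No, not collinear


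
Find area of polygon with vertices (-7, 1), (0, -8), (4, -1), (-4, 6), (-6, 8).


Shoelace sum: ((-7)*(-8) - 0*1) + (0*(-1) - 4*(-8)) + (4*6 - (-4)*(-1)) + ((-4)*8 - (-6)*6) + ((-6)*1 - (-7)*8)
= 162
Area = |162|/2 = 81

81


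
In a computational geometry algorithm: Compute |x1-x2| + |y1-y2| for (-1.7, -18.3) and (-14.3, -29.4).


|(-1.7)-(-14.3)| + |(-18.3)-(-29.4)| = 12.6 + 11.1 = 23.7

23.7


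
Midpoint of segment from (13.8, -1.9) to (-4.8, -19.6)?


M = ((13.8+(-4.8))/2, ((-1.9)+(-19.6))/2)
= (4.5, -10.75)

(4.5, -10.75)


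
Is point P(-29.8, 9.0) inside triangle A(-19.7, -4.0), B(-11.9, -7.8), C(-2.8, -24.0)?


Cross products: AB x AP = 63.02, BC x BP = -137.1, CA x CP = -17.7
All same sign? no

No, outside


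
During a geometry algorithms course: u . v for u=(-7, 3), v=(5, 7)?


u . v = u_x*v_x + u_y*v_y = (-7)*5 + 3*7
= (-35) + 21 = -14

-14


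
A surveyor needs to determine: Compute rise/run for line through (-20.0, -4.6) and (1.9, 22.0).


slope = (y2-y1)/(x2-x1) = (22-(-4.6))/(1.9-(-20)) = 26.6/21.9 = 1.2146

1.2146


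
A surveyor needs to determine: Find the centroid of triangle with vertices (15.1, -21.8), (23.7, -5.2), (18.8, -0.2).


Centroid = ((x_A+x_B+x_C)/3, (y_A+y_B+y_C)/3)
= ((15.1+23.7+18.8)/3, ((-21.8)+(-5.2)+(-0.2))/3)
= (19.2, -9.0667)

(19.2, -9.0667)


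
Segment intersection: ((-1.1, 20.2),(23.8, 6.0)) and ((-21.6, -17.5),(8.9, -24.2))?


Cross products: d1=1287.2, d2=1020.93, d3=-1229.83, d4=-963.56
d1*d2 < 0 and d3*d4 < 0? no

No, they don't intersect


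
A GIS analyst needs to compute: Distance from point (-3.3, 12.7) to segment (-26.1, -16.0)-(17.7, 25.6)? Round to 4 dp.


Project P onto AB: t = 0.6009 (clamped to [0,1])
Closest point on segment: (0.2179, 8.996)
Distance: 5.1084

5.1084


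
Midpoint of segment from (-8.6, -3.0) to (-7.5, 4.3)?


M = (((-8.6)+(-7.5))/2, ((-3)+4.3)/2)
= (-8.05, 0.65)

(-8.05, 0.65)


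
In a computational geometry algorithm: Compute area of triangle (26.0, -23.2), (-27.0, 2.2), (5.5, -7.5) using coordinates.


Area = |x_A(y_B-y_C) + x_B(y_C-y_A) + x_C(y_A-y_B)|/2
= |252.2 + (-423.9) + (-139.7)|/2
= 311.4/2 = 155.7

155.7


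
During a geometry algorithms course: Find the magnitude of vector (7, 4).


|u| = sqrt(7^2 + 4^2) = sqrt(65) = 8.0623

8.0623


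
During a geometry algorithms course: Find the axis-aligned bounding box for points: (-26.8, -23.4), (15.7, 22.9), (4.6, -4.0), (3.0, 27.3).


x range: [-26.8, 15.7]
y range: [-23.4, 27.3]
Bounding box: (-26.8,-23.4) to (15.7,27.3)

(-26.8,-23.4) to (15.7,27.3)


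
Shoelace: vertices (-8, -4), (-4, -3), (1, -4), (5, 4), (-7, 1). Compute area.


Shoelace sum: ((-8)*(-3) - (-4)*(-4)) + ((-4)*(-4) - 1*(-3)) + (1*4 - 5*(-4)) + (5*1 - (-7)*4) + ((-7)*(-4) - (-8)*1)
= 120
Area = |120|/2 = 60

60


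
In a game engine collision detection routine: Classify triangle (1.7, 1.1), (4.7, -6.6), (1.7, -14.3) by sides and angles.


Side lengths squared: AB^2=68.29, BC^2=68.29, CA^2=237.16
Sorted: [68.29, 68.29, 237.16]
By sides: Isosceles, By angles: Obtuse

Isosceles, Obtuse


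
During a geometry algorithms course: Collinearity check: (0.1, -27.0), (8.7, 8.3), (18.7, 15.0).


Cross product: (8.7-0.1)*(15-(-27)) - (8.3-(-27))*(18.7-0.1)
= -295.38

No, not collinear


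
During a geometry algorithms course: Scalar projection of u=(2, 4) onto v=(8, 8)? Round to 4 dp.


u.v = 48, |v| = sqrt(128) = 11.3137
Scalar projection = u.v / |v| = 48 / sqrt(128) = 4.2426

4.2426


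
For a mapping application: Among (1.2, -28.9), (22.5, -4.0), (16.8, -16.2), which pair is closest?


d(P0,P1) = 32.7674, d(P0,P2) = 20.1159, d(P1,P2) = 13.4659
Closest: P1 and P2

Closest pair: (22.5, -4.0) and (16.8, -16.2), distance = 13.4659


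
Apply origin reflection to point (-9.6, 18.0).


Reflection over origin: (x,y) -> (-x,-y)
(-9.6, 18) -> (9.6, -18)

(9.6, -18)


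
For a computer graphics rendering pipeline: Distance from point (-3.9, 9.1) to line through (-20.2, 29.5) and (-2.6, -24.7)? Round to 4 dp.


|cross product| = 524.42
|line direction| = sqrt(3247.4) = 56.986
Distance = 524.42/sqrt(3247.4) = 9.2026

9.2026


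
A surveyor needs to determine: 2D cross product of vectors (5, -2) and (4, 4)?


u x v = u_x*v_y - u_y*v_x = 5*4 - (-2)*4
= 20 - (-8) = 28

28


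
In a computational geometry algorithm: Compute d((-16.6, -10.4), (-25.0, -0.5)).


dx=-8.4, dy=9.9
d^2 = (-8.4)^2 + 9.9^2 = 168.57
d = sqrt(168.57) = 12.9835

12.9835


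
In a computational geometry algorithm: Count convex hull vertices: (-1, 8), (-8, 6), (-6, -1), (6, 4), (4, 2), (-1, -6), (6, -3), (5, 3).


Convex hull vertices (CCW): (-8, 6), (-6, -1), (-1, -6), (6, -3), (6, 4), (-1, 8)
Count = 6

6


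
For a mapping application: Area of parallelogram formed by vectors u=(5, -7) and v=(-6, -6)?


|u x v| = |5*(-6) - (-7)*(-6)|
= |(-30) - 42| = 72

72


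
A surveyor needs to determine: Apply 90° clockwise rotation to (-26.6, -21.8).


90° CW: (x,y) -> (y, -x)
(-26.6,-21.8) -> (-21.8, 26.6)

(-21.8, 26.6)


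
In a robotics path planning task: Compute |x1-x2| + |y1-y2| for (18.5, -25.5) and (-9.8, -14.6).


|18.5-(-9.8)| + |(-25.5)-(-14.6)| = 28.3 + 10.9 = 39.2

39.2


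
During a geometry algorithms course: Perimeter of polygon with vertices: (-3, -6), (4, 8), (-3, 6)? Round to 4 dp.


Sides: (-3, -6)->(4, 8): sqrt(245) = 15.652476, (4, 8)->(-3, 6): sqrt(53) = 7.28011, (-3, 6)->(-3, -6): sqrt(144) = 12
Sum = 34.932586
Perimeter = 34.9326

34.9326


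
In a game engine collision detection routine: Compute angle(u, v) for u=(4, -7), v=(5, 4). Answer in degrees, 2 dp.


u.v = -8, |u| = sqrt(65) = 8.0623, |v| = sqrt(41) = 6.4031
cos(theta) = u.v/(|u||v|) = -8/sqrt(2665) = -0.154968
theta = acos(-0.154968) = 98.91 degrees

98.91 degrees


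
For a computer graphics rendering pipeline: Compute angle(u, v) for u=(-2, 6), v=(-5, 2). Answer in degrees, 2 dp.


u.v = 22, |u| = sqrt(40) = 6.3246, |v| = sqrt(29) = 5.3852
cos(theta) = u.v/(|u||v|) = 22/sqrt(1160) = 0.645942
theta = acos(0.645942) = 49.76 degrees

49.76 degrees


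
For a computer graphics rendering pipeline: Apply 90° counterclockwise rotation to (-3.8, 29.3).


90° CCW: (x,y) -> (-y, x)
(-3.8,29.3) -> (-29.3, -3.8)

(-29.3, -3.8)


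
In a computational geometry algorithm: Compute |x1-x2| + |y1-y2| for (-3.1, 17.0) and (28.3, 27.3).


|(-3.1)-28.3| + |17-27.3| = 31.4 + 10.3 = 41.7

41.7


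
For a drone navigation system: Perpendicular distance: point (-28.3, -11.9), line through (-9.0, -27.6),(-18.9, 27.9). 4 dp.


|cross product| = 915.72
|line direction| = sqrt(3178.26) = 56.3761
Distance = 915.72/sqrt(3178.26) = 16.2431

16.2431


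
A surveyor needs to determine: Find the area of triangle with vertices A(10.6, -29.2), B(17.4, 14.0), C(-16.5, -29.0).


Area = |x_A(y_B-y_C) + x_B(y_C-y_A) + x_C(y_A-y_B)|/2
= |455.8 + 3.48 + 712.8|/2
= 1172.08/2 = 586.04

586.04


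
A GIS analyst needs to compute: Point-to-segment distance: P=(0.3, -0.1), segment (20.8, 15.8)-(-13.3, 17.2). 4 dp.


Project P onto AB: t = 0.5811 (clamped to [0,1])
Closest point on segment: (0.9862, 16.6135)
Distance: 16.7276

16.7276


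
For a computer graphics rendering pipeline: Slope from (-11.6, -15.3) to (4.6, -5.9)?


slope = (y2-y1)/(x2-x1) = ((-5.9)-(-15.3))/(4.6-(-11.6)) = 9.4/16.2 = 0.5802

0.5802


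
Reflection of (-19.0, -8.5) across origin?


Reflection over origin: (x,y) -> (-x,-y)
(-19, -8.5) -> (19, 8.5)

(19, 8.5)


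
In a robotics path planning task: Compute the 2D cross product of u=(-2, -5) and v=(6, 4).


u x v = u_x*v_y - u_y*v_x = (-2)*4 - (-5)*6
= (-8) - (-30) = 22

22


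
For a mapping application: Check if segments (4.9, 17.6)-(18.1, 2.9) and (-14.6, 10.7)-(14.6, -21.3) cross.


Cross products: d1=825.48, d2=818.64, d3=-377.73, d4=-370.89
d1*d2 < 0 and d3*d4 < 0? no

No, they don't intersect


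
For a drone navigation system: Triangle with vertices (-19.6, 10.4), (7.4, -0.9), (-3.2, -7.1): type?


Side lengths squared: AB^2=856.69, BC^2=150.8, CA^2=575.21
Sorted: [150.8, 575.21, 856.69]
By sides: Scalene, By angles: Obtuse

Scalene, Obtuse


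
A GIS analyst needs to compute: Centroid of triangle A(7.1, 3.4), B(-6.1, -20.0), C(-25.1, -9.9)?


Centroid = ((x_A+x_B+x_C)/3, (y_A+y_B+y_C)/3)
= ((7.1+(-6.1)+(-25.1))/3, (3.4+(-20)+(-9.9))/3)
= (-8.0333, -8.8333)

(-8.0333, -8.8333)


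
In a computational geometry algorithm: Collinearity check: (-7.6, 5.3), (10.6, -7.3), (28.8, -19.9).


Cross product: (10.6-(-7.6))*((-19.9)-5.3) - ((-7.3)-5.3)*(28.8-(-7.6))
= 0

Yes, collinear


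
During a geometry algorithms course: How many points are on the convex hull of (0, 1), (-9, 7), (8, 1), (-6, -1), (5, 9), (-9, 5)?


Convex hull vertices (CCW): (-9, 5), (-6, -1), (8, 1), (5, 9), (-9, 7)
Count = 5

5


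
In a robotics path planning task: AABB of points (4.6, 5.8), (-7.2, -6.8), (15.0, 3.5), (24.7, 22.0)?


x range: [-7.2, 24.7]
y range: [-6.8, 22]
Bounding box: (-7.2,-6.8) to (24.7,22)

(-7.2,-6.8) to (24.7,22)


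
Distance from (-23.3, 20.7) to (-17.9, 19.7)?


dx=5.4, dy=-1
d^2 = 5.4^2 + (-1)^2 = 30.16
d = sqrt(30.16) = 5.4918

5.4918


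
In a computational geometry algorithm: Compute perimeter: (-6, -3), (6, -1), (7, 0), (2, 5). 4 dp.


Sides: (-6, -3)->(6, -1): sqrt(148) = 12.165525, (6, -1)->(7, 0): sqrt(2) = 1.414214, (7, 0)->(2, 5): sqrt(50) = 7.071068, (2, 5)->(-6, -3): sqrt(128) = 11.313708
Sum = 31.964515
Perimeter = 31.9645

31.9645


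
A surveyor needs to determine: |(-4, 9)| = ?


|u| = sqrt((-4)^2 + 9^2) = sqrt(97) = 9.8489

9.8489


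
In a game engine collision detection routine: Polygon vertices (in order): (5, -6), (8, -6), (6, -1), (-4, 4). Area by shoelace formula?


Shoelace sum: (5*(-6) - 8*(-6)) + (8*(-1) - 6*(-6)) + (6*4 - (-4)*(-1)) + ((-4)*(-6) - 5*4)
= 70
Area = |70|/2 = 35

35


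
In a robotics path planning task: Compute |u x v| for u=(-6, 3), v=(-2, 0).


|u x v| = |(-6)*0 - 3*(-2)|
= |0 - (-6)| = 6

6


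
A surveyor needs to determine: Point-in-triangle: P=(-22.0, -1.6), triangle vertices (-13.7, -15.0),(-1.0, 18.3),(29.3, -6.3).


Cross products: AB x AP = 446.57, BC x BP = -1119.57, CA x CP = -648.41
All same sign? no

No, outside


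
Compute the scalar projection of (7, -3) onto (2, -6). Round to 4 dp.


u.v = 32, |v| = sqrt(40) = 6.3246
Scalar projection = u.v / |v| = 32 / sqrt(40) = 5.0596

5.0596


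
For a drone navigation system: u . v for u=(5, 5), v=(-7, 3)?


u . v = u_x*v_x + u_y*v_y = 5*(-7) + 5*3
= (-35) + 15 = -20

-20


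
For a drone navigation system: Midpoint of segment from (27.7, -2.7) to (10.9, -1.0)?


M = ((27.7+10.9)/2, ((-2.7)+(-1))/2)
= (19.3, -1.85)

(19.3, -1.85)


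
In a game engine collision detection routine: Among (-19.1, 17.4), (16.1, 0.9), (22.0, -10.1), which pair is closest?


d(P0,P1) = 38.8753, d(P0,P2) = 49.4516, d(P1,P2) = 12.4824
Closest: P1 and P2

Closest pair: (16.1, 0.9) and (22.0, -10.1), distance = 12.4824


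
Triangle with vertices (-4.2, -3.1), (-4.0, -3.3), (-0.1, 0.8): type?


Side lengths squared: AB^2=0.08, BC^2=32.02, CA^2=32.02
Sorted: [0.08, 32.02, 32.02]
By sides: Isosceles, By angles: Acute

Isosceles, Acute


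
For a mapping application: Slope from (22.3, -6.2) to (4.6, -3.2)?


slope = (y2-y1)/(x2-x1) = ((-3.2)-(-6.2))/(4.6-22.3) = 3/(-17.7) = -0.1695

-0.1695


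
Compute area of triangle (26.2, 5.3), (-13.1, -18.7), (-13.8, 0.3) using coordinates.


Area = |x_A(y_B-y_C) + x_B(y_C-y_A) + x_C(y_A-y_B)|/2
= |(-497.8) + 65.5 + (-331.2)|/2
= 763.5/2 = 381.75

381.75


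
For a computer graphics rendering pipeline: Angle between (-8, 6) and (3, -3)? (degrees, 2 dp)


u.v = -42, |u| = sqrt(100) = 10, |v| = sqrt(18) = 4.2426
cos(theta) = u.v/(|u||v|) = -42/sqrt(1800) = -0.989949
theta = acos(-0.989949) = 171.87 degrees

171.87 degrees


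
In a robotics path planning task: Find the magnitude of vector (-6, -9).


|u| = sqrt((-6)^2 + (-9)^2) = sqrt(117) = 10.8167

10.8167


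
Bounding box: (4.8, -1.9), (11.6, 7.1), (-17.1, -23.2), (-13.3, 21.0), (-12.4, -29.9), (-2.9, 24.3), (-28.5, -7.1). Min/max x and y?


x range: [-28.5, 11.6]
y range: [-29.9, 24.3]
Bounding box: (-28.5,-29.9) to (11.6,24.3)

(-28.5,-29.9) to (11.6,24.3)


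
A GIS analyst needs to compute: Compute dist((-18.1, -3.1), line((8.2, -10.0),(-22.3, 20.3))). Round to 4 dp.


|cross product| = 586.44
|line direction| = sqrt(1848.34) = 42.9923
Distance = 586.44/sqrt(1848.34) = 13.6406

13.6406


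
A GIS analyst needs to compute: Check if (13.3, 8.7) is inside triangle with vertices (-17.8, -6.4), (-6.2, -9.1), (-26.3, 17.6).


Cross products: AB x AP = 259.13, BC x BP = -878.43, CA x CP = 874.75
All same sign? no

No, outside


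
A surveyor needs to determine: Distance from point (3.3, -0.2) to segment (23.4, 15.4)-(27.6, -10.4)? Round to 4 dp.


Project P onto AB: t = 0.4655 (clamped to [0,1])
Closest point on segment: (25.3551, 3.3904)
Distance: 22.3454

22.3454


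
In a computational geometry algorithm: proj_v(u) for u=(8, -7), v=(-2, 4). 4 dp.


u.v = -44, |v| = sqrt(20) = 4.4721
Scalar projection = u.v / |v| = -44 / sqrt(20) = -9.8387

-9.8387


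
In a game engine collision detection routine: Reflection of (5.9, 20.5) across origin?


Reflection over origin: (x,y) -> (-x,-y)
(5.9, 20.5) -> (-5.9, -20.5)

(-5.9, -20.5)


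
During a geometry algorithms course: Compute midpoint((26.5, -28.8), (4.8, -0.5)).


M = ((26.5+4.8)/2, ((-28.8)+(-0.5))/2)
= (15.65, -14.65)

(15.65, -14.65)


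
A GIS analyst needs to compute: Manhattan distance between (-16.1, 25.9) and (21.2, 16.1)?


|(-16.1)-21.2| + |25.9-16.1| = 37.3 + 9.8 = 47.1

47.1


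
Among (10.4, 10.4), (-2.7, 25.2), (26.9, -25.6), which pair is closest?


d(P0,P1) = 19.7649, d(P0,P2) = 39.6011, d(P1,P2) = 58.7946
Closest: P0 and P1

Closest pair: (10.4, 10.4) and (-2.7, 25.2), distance = 19.7649


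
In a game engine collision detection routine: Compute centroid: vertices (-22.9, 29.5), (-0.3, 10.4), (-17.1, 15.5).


Centroid = ((x_A+x_B+x_C)/3, (y_A+y_B+y_C)/3)
= (((-22.9)+(-0.3)+(-17.1))/3, (29.5+10.4+15.5)/3)
= (-13.4333, 18.4667)

(-13.4333, 18.4667)


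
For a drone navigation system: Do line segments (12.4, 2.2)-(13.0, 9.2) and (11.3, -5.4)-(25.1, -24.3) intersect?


Cross products: d1=125.67, d2=233.61, d3=3.14, d4=-104.8
d1*d2 < 0 and d3*d4 < 0? no

No, they don't intersect


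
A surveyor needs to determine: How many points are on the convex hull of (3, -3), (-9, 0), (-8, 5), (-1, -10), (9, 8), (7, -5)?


Convex hull vertices (CCW): (-9, 0), (-1, -10), (7, -5), (9, 8), (-8, 5)
Count = 5

5


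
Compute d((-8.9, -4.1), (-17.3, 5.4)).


dx=-8.4, dy=9.5
d^2 = (-8.4)^2 + 9.5^2 = 160.81
d = sqrt(160.81) = 12.6811

12.6811


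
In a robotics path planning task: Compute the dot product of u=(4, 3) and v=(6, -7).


u . v = u_x*v_x + u_y*v_y = 4*6 + 3*(-7)
= 24 + (-21) = 3

3


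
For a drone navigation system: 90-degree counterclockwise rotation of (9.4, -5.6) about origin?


90° CCW: (x,y) -> (-y, x)
(9.4,-5.6) -> (5.6, 9.4)

(5.6, 9.4)


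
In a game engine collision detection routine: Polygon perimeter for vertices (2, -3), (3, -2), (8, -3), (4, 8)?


Sides: (2, -3)->(3, -2): sqrt(2) = 1.414214, (3, -2)->(8, -3): sqrt(26) = 5.09902, (8, -3)->(4, 8): sqrt(137) = 11.7047, (4, 8)->(2, -3): sqrt(125) = 11.18034
Sum = 29.398274
Perimeter = 29.3983

29.3983


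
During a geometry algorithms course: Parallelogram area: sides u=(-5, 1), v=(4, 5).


|u x v| = |(-5)*5 - 1*4|
= |(-25) - 4| = 29

29


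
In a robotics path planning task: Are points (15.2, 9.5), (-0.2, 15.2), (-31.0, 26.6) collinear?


Cross product: ((-0.2)-15.2)*(26.6-9.5) - (15.2-9.5)*((-31)-15.2)
= 0

Yes, collinear


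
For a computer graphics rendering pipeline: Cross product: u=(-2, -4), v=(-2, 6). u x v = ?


u x v = u_x*v_y - u_y*v_x = (-2)*6 - (-4)*(-2)
= (-12) - 8 = -20

-20


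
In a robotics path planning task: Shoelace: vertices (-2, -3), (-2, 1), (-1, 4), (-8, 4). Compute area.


Shoelace sum: ((-2)*1 - (-2)*(-3)) + ((-2)*4 - (-1)*1) + ((-1)*4 - (-8)*4) + ((-8)*(-3) - (-2)*4)
= 45
Area = |45|/2 = 22.5

22.5


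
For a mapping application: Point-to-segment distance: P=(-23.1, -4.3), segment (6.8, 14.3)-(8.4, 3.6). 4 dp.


Project P onto AB: t = 1 (clamped to [0,1])
Closest point on segment: (8.4, 3.6)
Distance: 32.4755

32.4755


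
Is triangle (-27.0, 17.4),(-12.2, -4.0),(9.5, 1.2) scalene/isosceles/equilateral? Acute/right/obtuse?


Side lengths squared: AB^2=677, BC^2=497.93, CA^2=1594.69
Sorted: [497.93, 677, 1594.69]
By sides: Scalene, By angles: Obtuse

Scalene, Obtuse


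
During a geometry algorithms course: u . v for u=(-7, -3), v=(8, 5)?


u . v = u_x*v_x + u_y*v_y = (-7)*8 + (-3)*5
= (-56) + (-15) = -71

-71


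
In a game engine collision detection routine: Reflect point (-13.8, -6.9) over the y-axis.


Reflection over y-axis: (x,y) -> (-x,y)
(-13.8, -6.9) -> (13.8, -6.9)

(13.8, -6.9)


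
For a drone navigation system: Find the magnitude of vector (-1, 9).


|u| = sqrt((-1)^2 + 9^2) = sqrt(82) = 9.0554

9.0554


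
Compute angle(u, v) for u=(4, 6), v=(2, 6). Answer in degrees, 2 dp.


u.v = 44, |u| = sqrt(52) = 7.2111, |v| = sqrt(40) = 6.3246
cos(theta) = u.v/(|u||v|) = 44/sqrt(2080) = 0.964764
theta = acos(0.964764) = 15.26 degrees

15.26 degrees


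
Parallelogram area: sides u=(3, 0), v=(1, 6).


|u x v| = |3*6 - 0*1|
= |18 - 0| = 18

18


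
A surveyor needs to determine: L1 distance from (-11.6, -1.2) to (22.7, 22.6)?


|(-11.6)-22.7| + |(-1.2)-22.6| = 34.3 + 23.8 = 58.1

58.1


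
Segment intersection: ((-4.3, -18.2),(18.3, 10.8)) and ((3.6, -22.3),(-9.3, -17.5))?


Cross products: d1=-14.97, d2=-497.55, d3=-321.76, d4=160.82
d1*d2 < 0 and d3*d4 < 0? no

No, they don't intersect


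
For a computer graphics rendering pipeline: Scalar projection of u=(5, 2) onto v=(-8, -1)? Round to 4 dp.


u.v = -42, |v| = sqrt(65) = 8.0623
Scalar projection = u.v / |v| = -42 / sqrt(65) = -5.2095

-5.2095


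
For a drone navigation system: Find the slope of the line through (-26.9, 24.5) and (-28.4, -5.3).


slope = (y2-y1)/(x2-x1) = ((-5.3)-24.5)/((-28.4)-(-26.9)) = (-29.8)/(-1.5) = 19.8667

19.8667


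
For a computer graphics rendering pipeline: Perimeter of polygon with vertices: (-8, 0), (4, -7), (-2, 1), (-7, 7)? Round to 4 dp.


Sides: (-8, 0)->(4, -7): sqrt(193) = 13.892444, (4, -7)->(-2, 1): sqrt(100) = 10, (-2, 1)->(-7, 7): sqrt(61) = 7.81025, (-7, 7)->(-8, 0): sqrt(50) = 7.071068
Sum = 38.773762
Perimeter = 38.7738

38.7738


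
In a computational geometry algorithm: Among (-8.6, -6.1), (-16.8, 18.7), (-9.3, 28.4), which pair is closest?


d(P0,P1) = 26.1205, d(P0,P2) = 34.5071, d(P1,P2) = 12.2613
Closest: P1 and P2

Closest pair: (-16.8, 18.7) and (-9.3, 28.4), distance = 12.2613


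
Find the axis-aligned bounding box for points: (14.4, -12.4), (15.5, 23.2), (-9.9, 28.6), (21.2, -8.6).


x range: [-9.9, 21.2]
y range: [-12.4, 28.6]
Bounding box: (-9.9,-12.4) to (21.2,28.6)

(-9.9,-12.4) to (21.2,28.6)


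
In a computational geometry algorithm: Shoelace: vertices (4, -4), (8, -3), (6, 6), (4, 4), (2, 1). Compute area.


Shoelace sum: (4*(-3) - 8*(-4)) + (8*6 - 6*(-3)) + (6*4 - 4*6) + (4*1 - 2*4) + (2*(-4) - 4*1)
= 70
Area = |70|/2 = 35

35


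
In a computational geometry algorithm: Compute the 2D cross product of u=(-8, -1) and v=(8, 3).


u x v = u_x*v_y - u_y*v_x = (-8)*3 - (-1)*8
= (-24) - (-8) = -16

-16


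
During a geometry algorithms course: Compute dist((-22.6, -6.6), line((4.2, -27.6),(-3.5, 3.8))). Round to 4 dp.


|cross product| = 679.82
|line direction| = sqrt(1045.25) = 32.3303
Distance = 679.82/sqrt(1045.25) = 21.0273

21.0273


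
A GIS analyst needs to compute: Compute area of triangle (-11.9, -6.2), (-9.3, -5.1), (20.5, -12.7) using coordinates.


Area = |x_A(y_B-y_C) + x_B(y_C-y_A) + x_C(y_A-y_B)|/2
= |(-90.44) + 60.45 + (-22.55)|/2
= 52.54/2 = 26.27

26.27


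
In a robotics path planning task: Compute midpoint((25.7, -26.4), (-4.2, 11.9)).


M = ((25.7+(-4.2))/2, ((-26.4)+11.9)/2)
= (10.75, -7.25)

(10.75, -7.25)


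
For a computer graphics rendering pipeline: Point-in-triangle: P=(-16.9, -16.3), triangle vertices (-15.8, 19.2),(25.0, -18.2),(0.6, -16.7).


Cross products: AB x AP = -1489.54, BC x BP = 16.49, CA x CP = 621.69
All same sign? no

No, outside


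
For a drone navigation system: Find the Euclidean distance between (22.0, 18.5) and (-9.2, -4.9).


dx=-31.2, dy=-23.4
d^2 = (-31.2)^2 + (-23.4)^2 = 1521
d = sqrt(1521) = 39

39


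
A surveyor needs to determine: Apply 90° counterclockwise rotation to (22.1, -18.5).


90° CCW: (x,y) -> (-y, x)
(22.1,-18.5) -> (18.5, 22.1)

(18.5, 22.1)


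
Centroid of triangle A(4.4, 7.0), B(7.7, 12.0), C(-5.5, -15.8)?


Centroid = ((x_A+x_B+x_C)/3, (y_A+y_B+y_C)/3)
= ((4.4+7.7+(-5.5))/3, (7+12+(-15.8))/3)
= (2.2, 1.0667)

(2.2, 1.0667)


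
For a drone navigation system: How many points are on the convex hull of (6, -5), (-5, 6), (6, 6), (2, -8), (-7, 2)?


Convex hull vertices (CCW): (-7, 2), (2, -8), (6, -5), (6, 6), (-5, 6)
Count = 5

5


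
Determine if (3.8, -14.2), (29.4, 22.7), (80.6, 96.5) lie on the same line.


Cross product: (29.4-3.8)*(96.5-(-14.2)) - (22.7-(-14.2))*(80.6-3.8)
= 0

Yes, collinear


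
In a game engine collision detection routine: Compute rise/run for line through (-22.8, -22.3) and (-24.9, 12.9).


slope = (y2-y1)/(x2-x1) = (12.9-(-22.3))/((-24.9)-(-22.8)) = 35.2/(-2.1) = -16.7619

-16.7619


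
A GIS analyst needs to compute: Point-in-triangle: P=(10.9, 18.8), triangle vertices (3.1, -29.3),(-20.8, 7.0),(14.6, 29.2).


Cross products: AB x AP = -1432.73, BC x BP = -286.02, CA x CP = -96.85
All same sign? yes

Yes, inside


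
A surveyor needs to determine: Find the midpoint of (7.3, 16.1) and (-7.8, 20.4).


M = ((7.3+(-7.8))/2, (16.1+20.4)/2)
= (-0.25, 18.25)

(-0.25, 18.25)


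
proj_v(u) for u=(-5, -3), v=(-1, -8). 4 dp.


u.v = 29, |v| = sqrt(65) = 8.0623
Scalar projection = u.v / |v| = 29 / sqrt(65) = 3.597

3.597


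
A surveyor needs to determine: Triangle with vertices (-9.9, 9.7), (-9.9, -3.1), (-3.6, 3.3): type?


Side lengths squared: AB^2=163.84, BC^2=80.65, CA^2=80.65
Sorted: [80.65, 80.65, 163.84]
By sides: Isosceles, By angles: Obtuse

Isosceles, Obtuse


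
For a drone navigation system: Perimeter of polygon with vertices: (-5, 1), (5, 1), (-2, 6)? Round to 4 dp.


Sides: (-5, 1)->(5, 1): sqrt(100) = 10, (5, 1)->(-2, 6): sqrt(74) = 8.602325, (-2, 6)->(-5, 1): sqrt(34) = 5.830952
Sum = 24.433277
Perimeter = 24.4333

24.4333


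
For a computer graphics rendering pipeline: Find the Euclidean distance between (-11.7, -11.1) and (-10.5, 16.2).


dx=1.2, dy=27.3
d^2 = 1.2^2 + 27.3^2 = 746.73
d = sqrt(746.73) = 27.3264

27.3264


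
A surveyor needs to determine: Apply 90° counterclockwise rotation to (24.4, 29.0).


90° CCW: (x,y) -> (-y, x)
(24.4,29) -> (-29, 24.4)

(-29, 24.4)


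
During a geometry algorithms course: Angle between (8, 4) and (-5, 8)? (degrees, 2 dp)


u.v = -8, |u| = sqrt(80) = 8.9443, |v| = sqrt(89) = 9.434
cos(theta) = u.v/(|u||v|) = -8/sqrt(7120) = -0.094809
theta = acos(-0.094809) = 95.44 degrees

95.44 degrees


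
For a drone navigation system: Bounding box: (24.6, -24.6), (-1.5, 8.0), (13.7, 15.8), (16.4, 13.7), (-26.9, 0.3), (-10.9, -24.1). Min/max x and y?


x range: [-26.9, 24.6]
y range: [-24.6, 15.8]
Bounding box: (-26.9,-24.6) to (24.6,15.8)

(-26.9,-24.6) to (24.6,15.8)
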